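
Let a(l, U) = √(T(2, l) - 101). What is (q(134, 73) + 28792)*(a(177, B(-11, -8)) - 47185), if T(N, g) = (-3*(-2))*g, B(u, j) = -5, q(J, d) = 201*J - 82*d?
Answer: -2345439960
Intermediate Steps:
q(J, d) = -82*d + 201*J
T(N, g) = 6*g
a(l, U) = √(-101 + 6*l) (a(l, U) = √(6*l - 101) = √(-101 + 6*l))
(q(134, 73) + 28792)*(a(177, B(-11, -8)) - 47185) = ((-82*73 + 201*134) + 28792)*(√(-101 + 6*177) - 47185) = ((-5986 + 26934) + 28792)*(√(-101 + 1062) - 47185) = (20948 + 28792)*(√961 - 47185) = 49740*(31 - 47185) = 49740*(-47154) = -2345439960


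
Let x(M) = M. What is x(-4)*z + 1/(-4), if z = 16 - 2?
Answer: -225/4 ≈ -56.250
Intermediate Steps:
z = 14
x(-4)*z + 1/(-4) = -4*14 + 1/(-4) = -56 - ¼ = -225/4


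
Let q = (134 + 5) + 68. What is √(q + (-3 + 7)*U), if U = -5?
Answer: √187 ≈ 13.675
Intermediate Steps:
q = 207 (q = 139 + 68 = 207)
√(q + (-3 + 7)*U) = √(207 + (-3 + 7)*(-5)) = √(207 + 4*(-5)) = √(207 - 20) = √187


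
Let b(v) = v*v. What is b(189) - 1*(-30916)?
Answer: 66637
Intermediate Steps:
b(v) = v²
b(189) - 1*(-30916) = 189² - 1*(-30916) = 35721 + 30916 = 66637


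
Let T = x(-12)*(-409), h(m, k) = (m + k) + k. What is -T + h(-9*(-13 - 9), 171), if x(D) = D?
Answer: -4368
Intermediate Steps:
h(m, k) = m + 2*k (h(m, k) = (k + m) + k = m + 2*k)
T = 4908 (T = -12*(-409) = 4908)
-T + h(-9*(-13 - 9), 171) = -1*4908 + (-9*(-13 - 9) + 2*171) = -4908 + (-9*(-22) + 342) = -4908 + (198 + 342) = -4908 + 540 = -4368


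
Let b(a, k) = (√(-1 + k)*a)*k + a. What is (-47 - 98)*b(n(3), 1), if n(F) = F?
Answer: -435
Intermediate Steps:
b(a, k) = a + a*k*√(-1 + k) (b(a, k) = (a*√(-1 + k))*k + a = a*k*√(-1 + k) + a = a + a*k*√(-1 + k))
(-47 - 98)*b(n(3), 1) = (-47 - 98)*(3*(1 + 1*√(-1 + 1))) = -435*(1 + 1*√0) = -435*(1 + 1*0) = -435*(1 + 0) = -435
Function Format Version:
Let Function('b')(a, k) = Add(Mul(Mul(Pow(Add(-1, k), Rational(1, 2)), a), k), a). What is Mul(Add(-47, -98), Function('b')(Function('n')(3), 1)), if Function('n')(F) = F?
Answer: -435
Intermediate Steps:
Function('b')(a, k) = Add(a, Mul(a, k, Pow(Add(-1, k), Rational(1, 2)))) (Function('b')(a, k) = Add(Mul(Mul(a, Pow(Add(-1, k), Rational(1, 2))), k), a) = Add(Mul(a, k, Pow(Add(-1, k), Rational(1, 2))), a) = Add(a, Mul(a, k, Pow(Add(-1, k), Rational(1, 2)))))
Mul(Add(-47, -98), Function('b')(Function('n')(3), 1)) = Mul(Add(-47, -98), Mul(3, Add(1, Mul(1, Pow(Add(-1, 1), Rational(1, 2)))))) = Mul(-145, Mul(3, Add(1, Mul(1, Pow(0, Rational(1, 2)))))) = Mul(-145, Mul(3, Add(1, Mul(1, 0)))) = Mul(-145, Mul(3, Add(1, 0))) = Mul(-145, Mul(3, 1)) = Mul(-145, 3) = -435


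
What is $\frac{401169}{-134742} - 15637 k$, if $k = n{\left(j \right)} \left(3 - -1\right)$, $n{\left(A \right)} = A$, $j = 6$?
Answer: $- \frac{16855818955}{44914} \approx -3.7529 \cdot 10^{5}$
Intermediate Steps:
$k = 24$ ($k = 6 \left(3 - -1\right) = 6 \left(3 + 1\right) = 6 \cdot 4 = 24$)
$\frac{401169}{-134742} - 15637 k = \frac{401169}{-134742} - 375288 = 401169 \left(- \frac{1}{134742}\right) - 375288 = - \frac{133723}{44914} - 375288 = - \frac{16855818955}{44914}$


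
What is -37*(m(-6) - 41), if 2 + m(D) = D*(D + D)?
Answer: -1073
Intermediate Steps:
m(D) = -2 + 2*D² (m(D) = -2 + D*(D + D) = -2 + D*(2*D) = -2 + 2*D²)
-37*(m(-6) - 41) = -37*((-2 + 2*(-6)²) - 41) = -37*((-2 + 2*36) - 41) = -37*((-2 + 72) - 41) = -37*(70 - 41) = -37*29 = -1073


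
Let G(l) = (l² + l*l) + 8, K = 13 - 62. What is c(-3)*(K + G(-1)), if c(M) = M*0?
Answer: 0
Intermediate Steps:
c(M) = 0
K = -49
G(l) = 8 + 2*l² (G(l) = (l² + l²) + 8 = 2*l² + 8 = 8 + 2*l²)
c(-3)*(K + G(-1)) = 0*(-49 + (8 + 2*(-1)²)) = 0*(-49 + (8 + 2*1)) = 0*(-49 + (8 + 2)) = 0*(-49 + 10) = 0*(-39) = 0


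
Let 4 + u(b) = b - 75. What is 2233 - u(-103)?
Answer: 2415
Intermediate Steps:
u(b) = -79 + b (u(b) = -4 + (b - 75) = -4 + (-75 + b) = -79 + b)
2233 - u(-103) = 2233 - (-79 - 103) = 2233 - 1*(-182) = 2233 + 182 = 2415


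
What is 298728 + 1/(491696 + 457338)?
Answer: 283503028753/949034 ≈ 2.9873e+5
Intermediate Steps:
298728 + 1/(491696 + 457338) = 298728 + 1/949034 = 283503028753/949034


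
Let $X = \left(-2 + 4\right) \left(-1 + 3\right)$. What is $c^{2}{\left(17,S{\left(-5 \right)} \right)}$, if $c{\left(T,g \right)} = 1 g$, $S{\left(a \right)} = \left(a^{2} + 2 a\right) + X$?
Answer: $361$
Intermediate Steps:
$X = 4$ ($X = 2 \cdot 2 = 4$)
$S{\left(a \right)} = 4 + a^{2} + 2 a$ ($S{\left(a \right)} = \left(a^{2} + 2 a\right) + 4 = 4 + a^{2} + 2 a$)
$c{\left(T,g \right)} = g$
$c^{2}{\left(17,S{\left(-5 \right)} \right)} = \left(4 + \left(-5\right)^{2} + 2 \left(-5\right)\right)^{2} = \left(4 + 25 - 10\right)^{2} = 19^{2} = 361$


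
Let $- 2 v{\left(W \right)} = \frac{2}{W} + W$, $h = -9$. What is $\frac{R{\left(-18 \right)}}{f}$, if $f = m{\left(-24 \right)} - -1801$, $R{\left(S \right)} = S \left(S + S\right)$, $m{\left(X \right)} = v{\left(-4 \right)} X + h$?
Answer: $\frac{324}{869} \approx 0.37284$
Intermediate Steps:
$v{\left(W \right)} = - \frac{1}{W} - \frac{W}{2}$ ($v{\left(W \right)} = - \frac{\frac{2}{W} + W}{2} = - \frac{W + \frac{2}{W}}{2} = - \frac{1}{W} - \frac{W}{2}$)
$m{\left(X \right)} = -9 + \frac{9 X}{4}$ ($m{\left(X \right)} = \left(- \frac{1}{-4} - -2\right) X - 9 = \left(\left(-1\right) \left(- \frac{1}{4}\right) + 2\right) X - 9 = \left(\frac{1}{4} + 2\right) X - 9 = \frac{9 X}{4} - 9 = -9 + \frac{9 X}{4}$)
$R{\left(S \right)} = 2 S^{2}$ ($R{\left(S \right)} = S 2 S = 2 S^{2}$)
$f = 1738$ ($f = \left(-9 + \frac{9}{4} \left(-24\right)\right) - -1801 = \left(-9 - 54\right) + 1801 = -63 + 1801 = 1738$)
$\frac{R{\left(-18 \right)}}{f} = \frac{2 \left(-18\right)^{2}}{1738} = 2 \cdot 324 \cdot \frac{1}{1738} = 648 \cdot \frac{1}{1738} = \frac{324}{869}$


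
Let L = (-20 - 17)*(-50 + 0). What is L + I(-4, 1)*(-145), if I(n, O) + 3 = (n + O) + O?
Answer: 2575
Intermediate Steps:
L = 1850 (L = -37*(-50) = 1850)
I(n, O) = -3 + n + 2*O (I(n, O) = -3 + ((n + O) + O) = -3 + ((O + n) + O) = -3 + (n + 2*O) = -3 + n + 2*O)
L + I(-4, 1)*(-145) = 1850 + (-3 - 4 + 2*1)*(-145) = 1850 + (-3 - 4 + 2)*(-145) = 1850 - 5*(-145) = 1850 + 725 = 2575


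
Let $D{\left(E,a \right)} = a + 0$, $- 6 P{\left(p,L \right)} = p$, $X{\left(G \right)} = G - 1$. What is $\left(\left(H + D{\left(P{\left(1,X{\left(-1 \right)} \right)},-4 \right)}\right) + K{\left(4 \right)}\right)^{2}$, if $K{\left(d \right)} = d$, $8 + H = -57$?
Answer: $4225$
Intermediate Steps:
$H = -65$ ($H = -8 - 57 = -65$)
$X{\left(G \right)} = -1 + G$
$P{\left(p,L \right)} = - \frac{p}{6}$
$D{\left(E,a \right)} = a$
$\left(\left(H + D{\left(P{\left(1,X{\left(-1 \right)} \right)},-4 \right)}\right) + K{\left(4 \right)}\right)^{2} = \left(\left(-65 - 4\right) + 4\right)^{2} = \left(-69 + 4\right)^{2} = \left(-65\right)^{2} = 4225$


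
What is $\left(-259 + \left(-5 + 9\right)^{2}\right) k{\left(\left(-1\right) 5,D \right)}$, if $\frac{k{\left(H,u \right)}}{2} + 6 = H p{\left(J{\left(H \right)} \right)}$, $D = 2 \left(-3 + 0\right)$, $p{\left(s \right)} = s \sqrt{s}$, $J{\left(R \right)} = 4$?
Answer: $22356$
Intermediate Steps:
$p{\left(s \right)} = s^{\frac{3}{2}}$
$D = -6$ ($D = 2 \left(-3\right) = -6$)
$k{\left(H,u \right)} = -12 + 16 H$ ($k{\left(H,u \right)} = -12 + 2 H 4^{\frac{3}{2}} = -12 + 2 H 8 = -12 + 2 \cdot 8 H = -12 + 16 H$)
$\left(-259 + \left(-5 + 9\right)^{2}\right) k{\left(\left(-1\right) 5,D \right)} = \left(-259 + \left(-5 + 9\right)^{2}\right) \left(-12 + 16 \left(\left(-1\right) 5\right)\right) = \left(-259 + 4^{2}\right) \left(-12 + 16 \left(-5\right)\right) = \left(-259 + 16\right) \left(-12 - 80\right) = \left(-243\right) \left(-92\right) = 22356$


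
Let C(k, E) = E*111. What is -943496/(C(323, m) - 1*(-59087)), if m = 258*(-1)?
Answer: -943496/30449 ≈ -30.986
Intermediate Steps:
m = -258
C(k, E) = 111*E
-943496/(C(323, m) - 1*(-59087)) = -943496/(111*(-258) - 1*(-59087)) = -943496/(-28638 + 59087) = -943496/30449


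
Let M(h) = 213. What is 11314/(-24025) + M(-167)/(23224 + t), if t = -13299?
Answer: -857393/1907585 ≈ -0.44947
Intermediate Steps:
11314/(-24025) + M(-167)/(23224 + t) = 11314/(-24025) + 213/(23224 - 13299) = 11314*(-1/24025) + 213/9925 = -11314/24025 + 213*(1/9925) = -11314/24025 + 213/9925 = -857393/1907585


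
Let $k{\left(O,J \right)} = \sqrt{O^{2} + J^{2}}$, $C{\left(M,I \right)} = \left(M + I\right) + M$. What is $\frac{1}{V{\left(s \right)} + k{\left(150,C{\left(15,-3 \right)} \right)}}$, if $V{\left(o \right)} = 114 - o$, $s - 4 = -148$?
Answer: $\frac{86}{14445} - \frac{\sqrt{2581}}{14445} \approx 0.0024366$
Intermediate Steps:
$C{\left(M,I \right)} = I + 2 M$ ($C{\left(M,I \right)} = \left(I + M\right) + M = I + 2 M$)
$s = -144$ ($s = 4 - 148 = -144$)
$k{\left(O,J \right)} = \sqrt{J^{2} + O^{2}}$
$\frac{1}{V{\left(s \right)} + k{\left(150,C{\left(15,-3 \right)} \right)}} = \frac{1}{\left(114 - -144\right) + \sqrt{\left(-3 + 2 \cdot 15\right)^{2} + 150^{2}}} = \frac{1}{\left(114 + 144\right) + \sqrt{\left(-3 + 30\right)^{2} + 22500}} = \frac{1}{258 + \sqrt{27^{2} + 22500}} = \frac{1}{258 + \sqrt{729 + 22500}} = \frac{1}{258 + \sqrt{23229}} = \frac{1}{258 + 3 \sqrt{2581}}$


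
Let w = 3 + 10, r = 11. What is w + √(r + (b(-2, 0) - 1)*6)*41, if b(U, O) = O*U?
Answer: 13 + 41*√5 ≈ 104.68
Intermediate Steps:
w = 13
w + √(r + (b(-2, 0) - 1)*6)*41 = 13 + √(11 + (0*(-2) - 1)*6)*41 = 13 + √(11 + (0 - 1)*6)*41 = 13 + √(11 - 1*6)*41 = 13 + √(11 - 6)*41 = 13 + √5*41 = 13 + 41*√5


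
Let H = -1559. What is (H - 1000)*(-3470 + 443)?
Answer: 7746093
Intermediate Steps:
(H - 1000)*(-3470 + 443) = (-1559 - 1000)*(-3470 + 443) = -2559*(-3027) = 7746093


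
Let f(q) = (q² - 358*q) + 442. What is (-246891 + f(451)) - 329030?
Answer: -533536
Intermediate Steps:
f(q) = 442 + q² - 358*q
(-246891 + f(451)) - 329030 = (-246891 + (442 + 451² - 358*451)) - 329030 = (-246891 + (442 + 203401 - 161458)) - 329030 = (-246891 + 42385) - 329030 = -204506 - 329030 = -533536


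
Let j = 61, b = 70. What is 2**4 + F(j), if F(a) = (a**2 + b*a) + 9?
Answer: 8016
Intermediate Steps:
F(a) = 9 + a**2 + 70*a (F(a) = (a**2 + 70*a) + 9 = 9 + a**2 + 70*a)
2**4 + F(j) = 2**4 + (9 + 61**2 + 70*61) = 16 + (9 + 3721 + 4270) = 16 + 8000 = 8016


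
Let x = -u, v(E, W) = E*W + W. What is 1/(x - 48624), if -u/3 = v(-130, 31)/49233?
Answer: -16411/797972463 ≈ -2.0566e-5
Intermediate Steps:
v(E, W) = W + E*W
u = 3999/16411 (u = -3*31*(1 - 130)/49233 = -3*31*(-129)/49233 = -(-11997)/49233 = -3*(-1333/16411) = 3999/16411 ≈ 0.24368)
x = -3999/16411 (x = -1*3999/16411 = -3999/16411 ≈ -0.24368)
1/(x - 48624) = 1/(-3999/16411 - 48624) = 1/(-797972463/16411) = -16411/797972463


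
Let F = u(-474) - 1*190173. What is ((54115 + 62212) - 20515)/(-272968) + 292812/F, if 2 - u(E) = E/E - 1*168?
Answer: -6133310579/3241563242 ≈ -1.8921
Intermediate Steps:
u(E) = 169 (u(E) = 2 - (E/E - 1*168) = 2 - (1 - 168) = 2 - 1*(-167) = 2 + 167 = 169)
F = -190004 (F = 169 - 1*190173 = 169 - 190173 = -190004)
((54115 + 62212) - 20515)/(-272968) + 292812/F = ((54115 + 62212) - 20515)/(-272968) + 292812/(-190004) = (116327 - 20515)*(-1/272968) + 292812*(-1/190004) = 95812*(-1/272968) - 73203/47501 = -23953/68242 - 73203/47501 = -6133310579/3241563242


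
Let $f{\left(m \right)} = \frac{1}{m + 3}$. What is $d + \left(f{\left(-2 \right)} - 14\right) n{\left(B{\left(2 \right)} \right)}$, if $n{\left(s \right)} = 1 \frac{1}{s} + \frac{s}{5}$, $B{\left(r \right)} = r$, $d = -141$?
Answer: $- \frac{1527}{10} \approx -152.7$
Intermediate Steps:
$f{\left(m \right)} = \frac{1}{3 + m}$
$n{\left(s \right)} = \frac{1}{s} + \frac{s}{5}$ ($n{\left(s \right)} = \frac{1}{s} + s \frac{1}{5} = \frac{1}{s} + \frac{s}{5}$)
$d + \left(f{\left(-2 \right)} - 14\right) n{\left(B{\left(2 \right)} \right)} = -141 + \left(\frac{1}{3 - 2} - 14\right) \left(\frac{1}{2} + \frac{1}{5} \cdot 2\right) = -141 + \left(1^{-1} - 14\right) \left(\frac{1}{2} + \frac{2}{5}\right) = -141 + \left(1 - 14\right) \frac{9}{10} = -141 - \frac{117}{10} = - \frac{1527}{10}$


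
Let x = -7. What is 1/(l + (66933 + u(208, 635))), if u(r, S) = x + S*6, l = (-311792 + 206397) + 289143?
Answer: 1/254484 ≈ 3.9295e-6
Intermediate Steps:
l = 183748 (l = -105395 + 289143 = 183748)
u(r, S) = -7 + 6*S (u(r, S) = -7 + S*6 = -7 + 6*S)
1/(l + (66933 + u(208, 635))) = 1/(183748 + (66933 + (-7 + 6*635))) = 1/(183748 + (66933 + (-7 + 3810))) = 1/(183748 + (66933 + 3803)) = 1/(183748 + 70736) = 1/254484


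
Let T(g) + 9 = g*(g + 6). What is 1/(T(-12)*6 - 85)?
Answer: 1/293 ≈ 0.0034130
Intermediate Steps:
T(g) = -9 + g*(6 + g) (T(g) = -9 + g*(g + 6) = -9 + g*(6 + g))
1/(T(-12)*6 - 85) = 1/((-9 + (-12)² + 6*(-12))*6 - 85) = 1/((-9 + 144 - 72)*6 - 85) = 1/(63*6 - 85) = 1/(378 - 85) = 1/293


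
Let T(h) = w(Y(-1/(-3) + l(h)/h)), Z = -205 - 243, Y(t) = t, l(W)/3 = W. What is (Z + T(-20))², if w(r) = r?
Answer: 1779556/9 ≈ 1.9773e+5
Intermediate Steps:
l(W) = 3*W
Z = -448
T(h) = 10/3 (T(h) = -1/(-3) + (3*h)/h = -1*(-⅓) + 3 = ⅓ + 3 = 10/3)
(Z + T(-20))² = (-448 + 10/3)² = (-1334/3)² = 1779556/9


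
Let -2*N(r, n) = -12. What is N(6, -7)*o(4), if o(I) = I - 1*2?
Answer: 12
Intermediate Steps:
o(I) = -2 + I (o(I) = I - 2 = -2 + I)
N(r, n) = 6 (N(r, n) = -½*(-12) = 6)
N(6, -7)*o(4) = 6*(-2 + 4) = 6*2 = 12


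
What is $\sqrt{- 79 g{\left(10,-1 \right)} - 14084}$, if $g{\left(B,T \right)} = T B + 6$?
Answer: $2 i \sqrt{3442} \approx 117.34 i$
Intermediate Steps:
$g{\left(B,T \right)} = 6 + B T$ ($g{\left(B,T \right)} = B T + 6 = 6 + B T$)
$\sqrt{- 79 g{\left(10,-1 \right)} - 14084} = \sqrt{- 79 \left(6 + 10 \left(-1\right)\right) - 14084} = \sqrt{- 79 \left(6 - 10\right) - 14084} = \sqrt{\left(-79\right) \left(-4\right) - 14084} = \sqrt{316 - 14084} = \sqrt{-13768} = 2 i \sqrt{3442}$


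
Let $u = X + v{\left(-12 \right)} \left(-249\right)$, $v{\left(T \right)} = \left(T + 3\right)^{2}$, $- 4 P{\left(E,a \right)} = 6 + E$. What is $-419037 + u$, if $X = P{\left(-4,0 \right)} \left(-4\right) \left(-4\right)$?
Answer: $-439214$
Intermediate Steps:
$P{\left(E,a \right)} = - \frac{3}{2} - \frac{E}{4}$ ($P{\left(E,a \right)} = - \frac{6 + E}{4} = - \frac{3}{2} - \frac{E}{4}$)
$v{\left(T \right)} = \left(3 + T\right)^{2}$
$X = -8$ ($X = \left(- \frac{3}{2} - -1\right) \left(-4\right) \left(-4\right) = \left(- \frac{3}{2} + 1\right) \left(-4\right) \left(-4\right) = \left(- \frac{1}{2}\right) \left(-4\right) \left(-4\right) = 2 \left(-4\right) = -8$)
$u = -20177$ ($u = -8 + \left(3 - 12\right)^{2} \left(-249\right) = -8 + \left(-9\right)^{2} \left(-249\right) = -8 + 81 \left(-249\right) = -8 - 20169 = -20177$)
$-419037 + u = -419037 - 20177 = -439214$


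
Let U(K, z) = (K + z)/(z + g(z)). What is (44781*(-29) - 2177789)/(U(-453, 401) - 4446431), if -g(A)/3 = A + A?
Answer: 6970258190/8915094103 ≈ 0.78185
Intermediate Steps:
g(A) = -6*A (g(A) = -3*(A + A) = -6*A)
U(K, z) = -(K + z)/(5*z) (U(K, z) = (K + z)/(z - 6*z) = (K + z)/((-5*z)) = (K + z)*(-1/(5*z)) = -(K + z)/(5*z))
(44781*(-29) - 2177789)/(U(-453, 401) - 4446431) = (44781*(-29) - 2177789)/((⅕)*(-1*(-453) - 1*401)/401 - 4446431) = (-1298649 - 2177789)/((⅕)*(1/401)*(453 - 401) - 4446431) = -3476438/((⅕)*(1/401)*52 - 4446431) = -3476438/(52/2005 - 4446431) = -3476438/(-8915094103/2005) = -3476438*(-2005/8915094103) = 6970258190/8915094103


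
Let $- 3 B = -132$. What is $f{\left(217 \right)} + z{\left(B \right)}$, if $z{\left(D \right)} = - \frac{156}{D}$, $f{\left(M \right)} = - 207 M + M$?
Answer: $- \frac{491761}{11} \approx -44706.0$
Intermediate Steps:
$f{\left(M \right)} = - 206 M$
$B = 44$ ($B = \left(- \frac{1}{3}\right) \left(-132\right) = 44$)
$f{\left(217 \right)} + z{\left(B \right)} = \left(-206\right) 217 - \frac{156}{44} = -44702 - \frac{39}{11} = - \frac{491761}{11}$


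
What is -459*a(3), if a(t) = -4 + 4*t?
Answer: -3672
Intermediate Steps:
-459*a(3) = -459*(-4 + 4*3) = -459*(-4 + 12) = -459*8 = -3672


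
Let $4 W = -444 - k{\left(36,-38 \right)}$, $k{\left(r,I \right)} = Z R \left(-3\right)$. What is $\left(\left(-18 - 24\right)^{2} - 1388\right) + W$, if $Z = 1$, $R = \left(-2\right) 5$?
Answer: $\frac{515}{2} \approx 257.5$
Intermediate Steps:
$R = -10$
$k{\left(r,I \right)} = 30$ ($k{\left(r,I \right)} = 1 \left(-10\right) \left(-3\right) = \left(-10\right) \left(-3\right) = 30$)
$W = - \frac{237}{2}$ ($W = \frac{-444 - 30}{4} = \frac{1}{4} \left(-474\right) = - \frac{237}{2} \approx -118.5$)
$\left(\left(-18 - 24\right)^{2} - 1388\right) + W = \left(\left(-18 - 24\right)^{2} - 1388\right) - \frac{237}{2} = \left(\left(-42\right)^{2} - 1388\right) - \frac{237}{2} = \left(1764 - 1388\right) - \frac{237}{2} = 376 - \frac{237}{2} = \frac{515}{2}$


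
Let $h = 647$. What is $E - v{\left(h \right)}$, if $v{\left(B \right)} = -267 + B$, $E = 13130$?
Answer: $12750$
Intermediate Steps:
$E - v{\left(h \right)} = 13130 - \left(-267 + 647\right) = 13130 - 380 = 12750$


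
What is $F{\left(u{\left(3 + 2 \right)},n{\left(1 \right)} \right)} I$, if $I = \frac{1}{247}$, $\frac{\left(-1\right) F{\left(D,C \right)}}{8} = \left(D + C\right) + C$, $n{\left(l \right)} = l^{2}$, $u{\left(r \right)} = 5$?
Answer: $- \frac{56}{247} \approx -0.22672$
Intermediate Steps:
$F{\left(D,C \right)} = - 16 C - 8 D$ ($F{\left(D,C \right)} = - 8 \left(\left(D + C\right) + C\right) = - 8 \left(\left(C + D\right) + C\right) = - 8 \left(D + 2 C\right) = - 16 C - 8 D$)
$I = \frac{1}{247} \approx 0.0040486$
$F{\left(u{\left(3 + 2 \right)},n{\left(1 \right)} \right)} I = \left(- 16 \cdot 1^{2} - 40\right) \frac{1}{247} = \left(\left(-16\right) 1 - 40\right) \frac{1}{247} = \left(-16 - 40\right) \frac{1}{247} = \left(-56\right) \frac{1}{247} = - \frac{56}{247}$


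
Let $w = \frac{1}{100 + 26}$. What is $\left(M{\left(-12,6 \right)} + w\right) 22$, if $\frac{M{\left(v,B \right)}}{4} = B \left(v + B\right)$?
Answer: $- \frac{199573}{63} \approx -3167.8$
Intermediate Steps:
$M{\left(v,B \right)} = 4 B \left(B + v\right)$ ($M{\left(v,B \right)} = 4 B \left(v + B\right) = 4 B \left(B + v\right)$)
$w = \frac{1}{126} \approx 0.0079365$
$\left(M{\left(-12,6 \right)} + w\right) 22 = \left(4 \cdot 6 \left(6 - 12\right) + \frac{1}{126}\right) 22 = \left(4 \cdot 6 \left(-6\right) + \frac{1}{126}\right) 22 = \left(-144 + \frac{1}{126}\right) 22 = \left(- \frac{18143}{126}\right) 22 = - \frac{199573}{63}$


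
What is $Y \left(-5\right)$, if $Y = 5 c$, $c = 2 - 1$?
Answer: $-25$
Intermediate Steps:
$c = 1$
$Y = 5$ ($Y = 5 \cdot 1 = 5$)
$Y \left(-5\right) = 5 \left(-5\right) = -25$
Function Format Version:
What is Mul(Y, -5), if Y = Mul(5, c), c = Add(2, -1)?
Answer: -25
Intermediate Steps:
c = 1
Y = 5 (Y = Mul(5, 1) = 5)
Mul(Y, -5) = Mul(5, -5) = -25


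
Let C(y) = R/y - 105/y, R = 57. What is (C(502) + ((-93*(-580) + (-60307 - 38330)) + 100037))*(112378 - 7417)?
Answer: 1457941457676/251 ≈ 5.8085e+9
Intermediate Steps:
C(y) = -48/y (C(y) = 57/y - 105/y = -48/y)
(C(502) + ((-93*(-580) + (-60307 - 38330)) + 100037))*(112378 - 7417) = (-48/502 + ((-93*(-580) + (-60307 - 38330)) + 100037))*(112378 - 7417) = (-48*1/502 + ((53940 - 98637) + 100037))*104961 = (-24/251 + (-44697 + 100037))*104961 = (-24/251 + 55340)*104961 = (13890316/251)*104961 = 1457941457676/251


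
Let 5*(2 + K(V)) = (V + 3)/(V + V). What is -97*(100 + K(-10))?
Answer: -951279/100 ≈ -9512.8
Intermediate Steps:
K(V) = -2 + (3 + V)/(10*V) (K(V) = -2 + ((V + 3)/(V + V))/5 = -2 + ((3 + V)/((2*V)))/5 = -2 + ((3 + V)*(1/(2*V)))/5 = -2 + ((3 + V)/(2*V))/5 = -2 + (3 + V)/(10*V))
-97*(100 + K(-10)) = -97*(100 + (⅒)*(3 - 19*(-10))/(-10)) = -97*(100 + (⅒)*(-⅒)*(3 + 190)) = -97*(100 + (⅒)*(-⅒)*193) = -97*(100 - 193/100) = -97*9807/100 = -951279/100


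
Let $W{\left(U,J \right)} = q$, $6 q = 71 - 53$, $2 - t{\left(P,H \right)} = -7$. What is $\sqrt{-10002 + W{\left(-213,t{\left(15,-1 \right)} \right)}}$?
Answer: $3 i \sqrt{1111} \approx 99.995 i$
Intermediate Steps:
$t{\left(P,H \right)} = 9$ ($t{\left(P,H \right)} = 2 - -7 = 2 + 7 = 9$)
$q = 3$ ($q = \frac{71 - 53}{6} = \frac{1}{6} \cdot 18 = 3$)
$W{\left(U,J \right)} = 3$
$\sqrt{-10002 + W{\left(-213,t{\left(15,-1 \right)} \right)}} = \sqrt{-10002 + 3} = \sqrt{-9999} = 3 i \sqrt{1111}$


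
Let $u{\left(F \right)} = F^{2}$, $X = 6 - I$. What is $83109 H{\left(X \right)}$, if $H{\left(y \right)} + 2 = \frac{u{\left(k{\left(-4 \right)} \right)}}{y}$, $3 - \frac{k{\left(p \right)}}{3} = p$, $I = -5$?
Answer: $\frac{34822671}{11} \approx 3.1657 \cdot 10^{6}$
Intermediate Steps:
$k{\left(p \right)} = 9 - 3 p$
$X = 11$ ($X = 6 - -5 = 6 + 5 = 11$)
$H{\left(y \right)} = -2 + \frac{441}{y}$ ($H{\left(y \right)} = -2 + \frac{\left(9 - -12\right)^{2}}{y} = -2 + \frac{\left(9 + 12\right)^{2}}{y} = -2 + \frac{21^{2}}{y} = -2 + \frac{441}{y}$)
$83109 H{\left(X \right)} = 83109 \left(-2 + \frac{441}{11}\right) = 83109 \cdot \frac{419}{11} = \frac{34822671}{11}$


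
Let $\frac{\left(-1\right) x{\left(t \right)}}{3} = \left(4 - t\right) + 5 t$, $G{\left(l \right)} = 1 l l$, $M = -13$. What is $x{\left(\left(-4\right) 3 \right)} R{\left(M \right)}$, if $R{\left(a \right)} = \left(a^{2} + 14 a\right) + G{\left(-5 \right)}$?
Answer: $1584$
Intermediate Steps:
$G{\left(l \right)} = l^{2}$ ($G{\left(l \right)} = l l = l^{2}$)
$x{\left(t \right)} = -12 - 12 t$ ($x{\left(t \right)} = - 3 \left(\left(4 - t\right) + 5 t\right) = - 3 \left(4 + 4 t\right) = -12 - 12 t$)
$R{\left(a \right)} = 25 + a^{2} + 14 a$ ($R{\left(a \right)} = \left(a^{2} + 14 a\right) + \left(-5\right)^{2} = \left(a^{2} + 14 a\right) + 25 = 25 + a^{2} + 14 a$)
$x{\left(\left(-4\right) 3 \right)} R{\left(M \right)} = \left(-12 - 12 \left(\left(-4\right) 3\right)\right) \left(25 + \left(-13\right)^{2} + 14 \left(-13\right)\right) = \left(-12 - -144\right) \left(25 + 169 - 182\right) = \left(-12 + 144\right) 12 = 132 \cdot 12 = 1584$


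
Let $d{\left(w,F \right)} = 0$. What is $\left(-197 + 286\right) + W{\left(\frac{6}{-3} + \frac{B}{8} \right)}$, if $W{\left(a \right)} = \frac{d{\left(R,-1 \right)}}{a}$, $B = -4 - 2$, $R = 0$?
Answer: $89$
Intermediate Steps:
$B = -6$ ($B = -4 - 2 = -6$)
$W{\left(a \right)} = 0$ ($W{\left(a \right)} = \frac{0}{a} = 0$)
$\left(-197 + 286\right) + W{\left(\frac{6}{-3} + \frac{B}{8} \right)} = \left(-197 + 286\right) + 0 = 89 + 0 = 89$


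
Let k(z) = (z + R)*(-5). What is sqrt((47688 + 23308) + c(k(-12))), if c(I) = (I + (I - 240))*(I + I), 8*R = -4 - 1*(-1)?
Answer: sqrt(905761)/4 ≈ 237.93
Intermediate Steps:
R = -3/8 (R = (-4 - 1*(-1))/8 = (-4 + 1)/8 = (1/8)*(-3) = -3/8 ≈ -0.37500)
k(z) = 15/8 - 5*z (k(z) = (z - 3/8)*(-5) = (-3/8 + z)*(-5) = 15/8 - 5*z)
c(I) = 2*I*(-240 + 2*I) (c(I) = (I + (-240 + I))*(2*I) = (-240 + 2*I)*(2*I) = 2*I*(-240 + 2*I))
sqrt((47688 + 23308) + c(k(-12))) = sqrt((47688 + 23308) + 4*(15/8 - 5*(-12))*(-120 + (15/8 - 5*(-12)))) = sqrt(70996 + 4*(15/8 + 60)*(-120 + (15/8 + 60))) = sqrt(70996 + 4*(495/8)*(-120 + 495/8)) = sqrt(70996 + 4*(495/8)*(-465/8)) = sqrt(70996 - 230175/16) = sqrt(905761/16) = sqrt(905761)/4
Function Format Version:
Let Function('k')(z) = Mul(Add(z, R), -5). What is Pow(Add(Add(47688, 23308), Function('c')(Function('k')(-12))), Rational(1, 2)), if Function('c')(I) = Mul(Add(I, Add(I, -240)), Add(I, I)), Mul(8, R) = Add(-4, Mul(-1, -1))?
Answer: Mul(Rational(1, 4), Pow(905761, Rational(1, 2))) ≈ 237.93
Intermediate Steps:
R = Rational(-3, 8) (R = Mul(Rational(1, 8), Add(-4, Mul(-1, -1))) = Mul(Rational(1, 8), Add(-4, 1)) = Mul(Rational(1, 8), -3) = Rational(-3, 8) ≈ -0.37500)
Function('k')(z) = Add(Rational(15, 8), Mul(-5, z)) (Function('k')(z) = Mul(Add(z, Rational(-3, 8)), -5) = Mul(Add(Rational(-3, 8), z), -5) = Add(Rational(15, 8), Mul(-5, z)))
Function('c')(I) = Mul(2, I, Add(-240, Mul(2, I))) (Function('c')(I) = Mul(Add(I, Add(-240, I)), Mul(2, I)) = Mul(Add(-240, Mul(2, I)), Mul(2, I)) = Mul(2, I, Add(-240, Mul(2, I))))
Pow(Add(Add(47688, 23308), Function('c')(Function('k')(-12))), Rational(1, 2)) = Pow(Add(Add(47688, 23308), Mul(4, Add(Rational(15, 8), Mul(-5, -12)), Add(-120, Add(Rational(15, 8), Mul(-5, -12))))), Rational(1, 2)) = Pow(Add(70996, Mul(4, Add(Rational(15, 8), 60), Add(-120, Add(Rational(15, 8), 60)))), Rational(1, 2)) = Pow(Add(70996, Mul(4, Rational(495, 8), Add(-120, Rational(495, 8)))), Rational(1, 2)) = Pow(Add(70996, Mul(4, Rational(495, 8), Rational(-465, 8))), Rational(1, 2)) = Pow(Add(70996, Rational(-230175, 16)), Rational(1, 2)) = Pow(Rational(905761, 16), Rational(1, 2)) = Mul(Rational(1, 4), Pow(905761, Rational(1, 2)))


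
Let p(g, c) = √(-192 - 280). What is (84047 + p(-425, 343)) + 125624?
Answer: 209671 + 2*I*√118 ≈ 2.0967e+5 + 21.726*I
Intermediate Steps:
p(g, c) = 2*I*√118 (p(g, c) = √(-472) = 2*I*√118)
(84047 + p(-425, 343)) + 125624 = (84047 + 2*I*√118) + 125624 = 209671 + 2*I*√118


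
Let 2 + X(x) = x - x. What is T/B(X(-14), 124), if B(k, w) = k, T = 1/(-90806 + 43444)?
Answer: 1/94724 ≈ 1.0557e-5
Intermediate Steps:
T = -1/47362 (T = 1/(-47362) = -1/47362 ≈ -2.1114e-5)
X(x) = -2 (X(x) = -2 + (x - x) = -2 + 0 = -2)
T/B(X(-14), 124) = -1/47362/(-2) = -1/47362*(-½) = 1/94724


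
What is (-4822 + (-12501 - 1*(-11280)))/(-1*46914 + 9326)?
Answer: 6043/37588 ≈ 0.16077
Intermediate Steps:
(-4822 + (-12501 - 1*(-11280)))/(-1*46914 + 9326) = (-4822 + (-12501 + 11280))/(-46914 + 9326) = (-4822 - 1221)/(-37588) = -6043*(-1/37588) = 6043/37588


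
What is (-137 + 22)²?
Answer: 13225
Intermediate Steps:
(-137 + 22)² = (-115)² = 13225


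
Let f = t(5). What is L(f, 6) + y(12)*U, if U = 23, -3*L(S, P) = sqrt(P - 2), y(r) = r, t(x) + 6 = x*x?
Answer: 826/3 ≈ 275.33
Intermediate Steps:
t(x) = -6 + x**2 (t(x) = -6 + x*x = -6 + x**2)
f = 19 (f = -6 + 5**2 = -6 + 25 = 19)
L(S, P) = -sqrt(-2 + P)/3 (L(S, P) = -sqrt(P - 2)/3 = -sqrt(-2 + P)/3)
L(f, 6) + y(12)*U = -sqrt(-2 + 6)/3 + 12*23 = -sqrt(4)/3 + 276 = -1/3*2 + 276 = -2/3 + 276 = 826/3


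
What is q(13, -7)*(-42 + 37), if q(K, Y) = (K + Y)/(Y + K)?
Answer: -5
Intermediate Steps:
q(K, Y) = 1 (q(K, Y) = (K + Y)/(K + Y) = 1)
q(13, -7)*(-42 + 37) = 1*(-42 + 37) = 1*(-5) = -5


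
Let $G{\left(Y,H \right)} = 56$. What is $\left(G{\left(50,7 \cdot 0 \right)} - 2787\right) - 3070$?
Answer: $-5801$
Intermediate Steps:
$\left(G{\left(50,7 \cdot 0 \right)} - 2787\right) - 3070 = \left(56 - 2787\right) - 3070 = -2731 - 3070 = -5801$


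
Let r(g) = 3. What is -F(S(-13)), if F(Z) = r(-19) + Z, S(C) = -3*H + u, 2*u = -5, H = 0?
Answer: -½ ≈ -0.50000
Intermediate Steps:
u = -5/2 (u = (½)*(-5) = -5/2 ≈ -2.5000)
S(C) = -5/2 (S(C) = -3*0 - 5/2 = 0 - 5/2 = -5/2)
F(Z) = 3 + Z
-F(S(-13)) = -(3 - 5/2) = -1*½ = -½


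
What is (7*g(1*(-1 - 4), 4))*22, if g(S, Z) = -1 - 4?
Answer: -770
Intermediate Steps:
g(S, Z) = -5
(7*g(1*(-1 - 4), 4))*22 = (7*(-5))*22 = -35*22 = -770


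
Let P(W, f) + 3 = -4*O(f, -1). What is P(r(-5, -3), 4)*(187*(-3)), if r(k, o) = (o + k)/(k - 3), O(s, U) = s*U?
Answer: -7293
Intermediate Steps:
O(s, U) = U*s
r(k, o) = (k + o)/(-3 + k)
P(W, f) = -3 + 4*f (P(W, f) = -3 - (-4)*f = -3 + 4*f)
P(r(-5, -3), 4)*(187*(-3)) = (-3 + 4*4)*(187*(-3)) = (-3 + 16)*(-561) = 13*(-561) = -7293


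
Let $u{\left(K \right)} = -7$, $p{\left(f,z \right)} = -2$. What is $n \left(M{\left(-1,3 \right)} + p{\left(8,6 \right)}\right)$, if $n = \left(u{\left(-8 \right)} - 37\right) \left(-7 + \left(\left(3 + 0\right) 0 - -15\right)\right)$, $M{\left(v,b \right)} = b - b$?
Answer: $704$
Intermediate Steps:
$M{\left(v,b \right)} = 0$
$n = -352$ ($n = \left(-7 - 37\right) \left(-7 + \left(\left(3 + 0\right) 0 - -15\right)\right) = - 44 \left(-7 + \left(3 \cdot 0 + 15\right)\right) = - 44 \left(-7 + \left(0 + 15\right)\right) = - 44 \left(-7 + 15\right) = \left(-44\right) 8 = -352$)
$n \left(M{\left(-1,3 \right)} + p{\left(8,6 \right)}\right) = - 352 \left(0 - 2\right) = \left(-352\right) \left(-2\right) = 704$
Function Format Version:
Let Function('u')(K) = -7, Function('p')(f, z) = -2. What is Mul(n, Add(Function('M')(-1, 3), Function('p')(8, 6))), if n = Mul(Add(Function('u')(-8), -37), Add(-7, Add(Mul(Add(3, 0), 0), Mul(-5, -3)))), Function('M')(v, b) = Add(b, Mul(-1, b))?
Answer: 704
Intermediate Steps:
Function('M')(v, b) = 0
n = -352 (n = Mul(Add(-7, -37), Add(-7, Add(Mul(Add(3, 0), 0), Mul(-5, -3)))) = Mul(-44, Add(-7, Add(Mul(3, 0), 15))) = Mul(-44, Add(-7, Add(0, 15))) = Mul(-44, Add(-7, 15)) = Mul(-44, 8) = -352)
Mul(n, Add(Function('M')(-1, 3), Function('p')(8, 6))) = Mul(-352, Add(0, -2)) = Mul(-352, -2) = 704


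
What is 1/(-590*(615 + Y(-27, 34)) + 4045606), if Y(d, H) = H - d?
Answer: 1/3646766 ≈ 2.7422e-7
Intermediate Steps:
1/(-590*(615 + Y(-27, 34)) + 4045606) = 1/(-590*(615 + (34 - 1*(-27))) + 4045606) = 1/(-590*(615 + (34 + 27)) + 4045606) = 1/(-590*(615 + 61) + 4045606) = 1/(-590*676 + 4045606) = 1/(-398840 + 4045606) = 1/3646766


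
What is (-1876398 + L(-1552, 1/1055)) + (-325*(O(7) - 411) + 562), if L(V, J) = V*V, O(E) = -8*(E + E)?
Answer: 702843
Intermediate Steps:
O(E) = -16*E
L(V, J) = V**2
(-1876398 + L(-1552, 1/1055)) + (-325*(O(7) - 411) + 562) = (-1876398 + (-1552)**2) + (-325*(-16*7 - 411) + 562) = (-1876398 + 2408704) + (-325*(-112 - 411) + 562) = 532306 + (-325*(-523) + 562) = 532306 + (169975 + 562) = 532306 + 170537 = 702843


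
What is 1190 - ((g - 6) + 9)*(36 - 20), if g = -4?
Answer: 1206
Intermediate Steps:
1190 - ((g - 6) + 9)*(36 - 20) = 1190 - ((-4 - 6) + 9)*(36 - 20) = 1190 - (-10 + 9)*16 = 1190 - (-1)*16 = 1190 - 1*(-16) = 1190 + 16 = 1206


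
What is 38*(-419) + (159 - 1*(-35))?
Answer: -15728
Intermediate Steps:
38*(-419) + (159 - 1*(-35)) = -15922 + (159 + 35) = -15922 + 194 = -15728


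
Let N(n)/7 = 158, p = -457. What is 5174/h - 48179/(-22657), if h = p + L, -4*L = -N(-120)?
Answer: -217062017/8179177 ≈ -26.538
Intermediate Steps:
N(n) = 1106 (N(n) = 7*158 = 1106)
L = 553/2 (L = -(-1)*1106/4 = -¼*(-1106) = 553/2 ≈ 276.50)
h = -361/2 (h = -457 + 553/2 = -361/2 ≈ -180.50)
5174/h - 48179/(-22657) = 5174/(-361/2) - 48179/(-22657) = 5174*(-2/361) - 48179*(-1/22657) = -10348/361 + 48179/22657 = -217062017/8179177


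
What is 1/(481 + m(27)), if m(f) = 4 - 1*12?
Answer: 1/473 ≈ 0.0021142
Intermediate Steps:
m(f) = -8 (m(f) = 4 - 12 = -8)
1/(481 + m(27)) = 1/(481 - 8) = 1/473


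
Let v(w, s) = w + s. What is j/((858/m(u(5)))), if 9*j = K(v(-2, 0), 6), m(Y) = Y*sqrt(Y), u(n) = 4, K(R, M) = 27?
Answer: 4/143 ≈ 0.027972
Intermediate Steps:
v(w, s) = s + w
m(Y) = Y**(3/2)
j = 3 (j = (1/9)*27 = 3)
j/((858/m(u(5)))) = 3/((858/(4**(3/2)))) = 3/((858/8)) = 3/((858*(1/8))) = 3/(429/4) = 3*(4/429) = 4/143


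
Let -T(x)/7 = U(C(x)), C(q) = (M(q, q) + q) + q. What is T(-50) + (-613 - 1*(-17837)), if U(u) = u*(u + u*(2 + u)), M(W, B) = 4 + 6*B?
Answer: 431418040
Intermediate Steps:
C(q) = 4 + 8*q (C(q) = ((4 + 6*q) + q) + q = (4 + 7*q) + q = 4 + 8*q)
T(x) = -7*(4 + 8*x)²*(7 + 8*x) (T(x) = -7*(4 + 8*x)²*(3 + (4 + 8*x)) = -7*(4 + 8*x)²*(7 + 8*x))
T(-50) + (-613 - 1*(-17837)) = (1 + 2*(-50))²*(-784 - 896*(-50)) + (-613 - 1*(-17837)) = (1 - 100)²*(-784 + 44800) + (-613 + 17837) = (-99)²*44016 + 17224 = 9801*44016 + 17224 = 431400816 + 17224 = 431418040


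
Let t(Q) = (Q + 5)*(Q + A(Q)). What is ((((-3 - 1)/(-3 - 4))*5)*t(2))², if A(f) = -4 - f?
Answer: 6400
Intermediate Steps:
t(Q) = -20 - 4*Q (t(Q) = (Q + 5)*(Q + (-4 - Q)) = (5 + Q)*(-4) = -20 - 4*Q)
((((-3 - 1)/(-3 - 4))*5)*t(2))² = ((((-3 - 1)/(-3 - 4))*5)*(-20 - 4*2))² = ((-4/(-7)*5)*(-20 - 8))² = ((-4*(-⅐)*5)*(-28))² = (((4/7)*5)*(-28))² = ((20/7)*(-28))² = (-80)² = 6400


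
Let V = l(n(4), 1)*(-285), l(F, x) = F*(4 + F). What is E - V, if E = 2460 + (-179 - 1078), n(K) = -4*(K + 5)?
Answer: 329523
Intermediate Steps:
n(K) = -20 - 4*K (n(K) = -4*(5 + K) = -20 - 4*K)
E = 1203 (E = 2460 - 1257 = 1203)
V = -328320 (V = ((-20 - 4*4)*(4 + (-20 - 4*4)))*(-285) = ((-20 - 16)*(4 + (-20 - 16)))*(-285) = -36*(4 - 36)*(-285) = -36*(-32)*(-285) = 1152*(-285) = -328320)
E - V = 1203 - 1*(-328320) = 1203 + 328320 = 329523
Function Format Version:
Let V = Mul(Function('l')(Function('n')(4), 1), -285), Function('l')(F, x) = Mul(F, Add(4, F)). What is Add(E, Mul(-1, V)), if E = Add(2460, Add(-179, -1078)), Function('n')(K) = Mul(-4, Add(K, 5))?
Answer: 329523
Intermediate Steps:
Function('n')(K) = Add(-20, Mul(-4, K)) (Function('n')(K) = Mul(-4, Add(5, K)) = Add(-20, Mul(-4, K)))
E = 1203 (E = Add(2460, -1257) = 1203)
V = -328320 (V = Mul(Mul(Add(-20, Mul(-4, 4)), Add(4, Add(-20, Mul(-4, 4)))), -285) = Mul(Mul(Add(-20, -16), Add(4, Add(-20, -16))), -285) = Mul(Mul(-36, Add(4, -36)), -285) = Mul(Mul(-36, -32), -285) = Mul(1152, -285) = -328320)
Add(E, Mul(-1, V)) = Add(1203, Mul(-1, -328320)) = Add(1203, 328320) = 329523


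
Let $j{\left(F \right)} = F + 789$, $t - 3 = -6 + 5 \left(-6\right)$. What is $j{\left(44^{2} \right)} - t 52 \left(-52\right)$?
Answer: $-86507$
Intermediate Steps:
$t = -33$ ($t = 3 + \left(-6 + 5 \left(-6\right)\right) = 3 - 36 = -33$)
$j{\left(F \right)} = 789 + F$
$j{\left(44^{2} \right)} - t 52 \left(-52\right) = \left(789 + 44^{2}\right) - \left(-33\right) 52 \left(-52\right) = \left(789 + 1936\right) - \left(-1716\right) \left(-52\right) = 2725 - 89232 = -86507$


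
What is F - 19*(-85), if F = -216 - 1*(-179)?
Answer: 1578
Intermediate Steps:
F = -37 (F = -216 + 179 = -37)
F - 19*(-85) = -37 - 19*(-85) = -37 + 1615 = 1578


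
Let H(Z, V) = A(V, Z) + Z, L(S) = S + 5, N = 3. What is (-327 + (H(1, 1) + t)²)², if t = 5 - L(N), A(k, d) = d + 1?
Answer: 106929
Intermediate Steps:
A(k, d) = 1 + d
L(S) = 5 + S
H(Z, V) = 1 + 2*Z (H(Z, V) = (1 + Z) + Z = 1 + 2*Z)
t = -3 (t = 5 - (5 + 3) = 5 - 1*8 = 5 - 8 = -3)
(-327 + (H(1, 1) + t)²)² = (-327 + ((1 + 2*1) - 3)²)² = (-327 + ((1 + 2) - 3)²)² = (-327 + (3 - 3)²)² = (-327 + 0²)² = (-327 + 0)² = (-327)² = 106929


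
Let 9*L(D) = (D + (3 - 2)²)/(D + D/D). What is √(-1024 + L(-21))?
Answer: I*√9215/3 ≈ 31.998*I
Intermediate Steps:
L(D) = ⅑ (L(D) = ((D + (3 - 2)²)/(D + D/D))/9 = ((D + 1²)/(D + 1))/9 = ((D + 1)/(1 + D))/9 = ((1 + D)/(1 + D))/9 = (⅑)*1 = ⅑)
√(-1024 + L(-21)) = √(-1024 + ⅑) = √(-9215/9) = I*√9215/3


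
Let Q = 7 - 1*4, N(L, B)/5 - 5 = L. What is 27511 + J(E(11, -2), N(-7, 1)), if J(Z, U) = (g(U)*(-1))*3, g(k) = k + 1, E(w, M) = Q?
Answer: 27538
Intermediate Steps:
N(L, B) = 25 + 5*L
Q = 3 (Q = 7 - 4 = 3)
E(w, M) = 3
g(k) = 1 + k
J(Z, U) = -3 - 3*U (J(Z, U) = ((1 + U)*(-1))*3 = (-1 - U)*3 = -3 - 3*U)
27511 + J(E(11, -2), N(-7, 1)) = 27511 + (-3 - 3*(25 + 5*(-7))) = 27511 + (-3 - 3*(25 - 35)) = 27511 + (-3 - 3*(-10)) = 27511 + (-3 + 30) = 27511 + 27 = 27538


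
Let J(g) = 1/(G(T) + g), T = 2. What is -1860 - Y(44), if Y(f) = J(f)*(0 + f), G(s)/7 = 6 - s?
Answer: -33491/18 ≈ -1860.6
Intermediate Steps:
G(s) = 42 - 7*s (G(s) = 7*(6 - s) = 42 - 7*s)
J(g) = 1/(28 + g) (J(g) = 1/((42 - 7*2) + g) = 1/((42 - 14) + g) = 1/(28 + g))
Y(f) = f/(28 + f) (Y(f) = (0 + f)/(28 + f) = f/(28 + f))
-1860 - Y(44) = -1860 - 44/(28 + 44) = -1860 - 44/72 = -1860 - 1*11/18 = -1860 - 11/18 = -33491/18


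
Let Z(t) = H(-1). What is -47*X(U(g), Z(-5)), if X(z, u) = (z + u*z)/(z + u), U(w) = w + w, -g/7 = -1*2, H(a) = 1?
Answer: -2632/29 ≈ -90.759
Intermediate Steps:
Z(t) = 1
g = 14 (g = -(-7)*2 = -7*(-2) = 14)
U(w) = 2*w
X(z, u) = (z + u*z)/(u + z)
-47*X(U(g), Z(-5)) = -47*2*14*(1 + 1)/(1 + 2*14) = -1316*2/(1 + 28) = -1316*2/29 = -47*56/29 = -2632/29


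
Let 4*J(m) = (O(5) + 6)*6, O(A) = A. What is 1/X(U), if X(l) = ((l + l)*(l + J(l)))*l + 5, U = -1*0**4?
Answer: 1/5 ≈ 0.20000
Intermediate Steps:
J(m) = 33/2 (J(m) = ((5 + 6)*6)/4 = (11*6)/4 = (1/4)*66 = 33/2)
U = 0 (U = -1*0 = 0)
X(l) = 5 + 2*l**2*(33/2 + l) (X(l) = ((l + l)*(l + 33/2))*l + 5 = ((2*l)*(33/2 + l))*l + 5 = (2*l*(33/2 + l))*l + 5 = 2*l**2*(33/2 + l) + 5 = 5 + 2*l**2*(33/2 + l))
1/X(U) = 1/(5 + 2*0**3 + 33*0**2) = 1/(5 + 2*0 + 33*0) = 1/(5 + 0 + 0) = 1/5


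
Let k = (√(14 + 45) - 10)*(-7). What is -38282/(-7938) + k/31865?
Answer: 122041159/25294437 - 7*√59/31865 ≈ 4.8231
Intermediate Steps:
k = 70 - 7*√59 (k = (√59 - 10)*(-7) = (-10 + √59)*(-7) = 70 - 7*√59 ≈ 16.232)
-38282/(-7938) + k/31865 = -38282/(-7938) + (70 - 7*√59)/31865 = -38282*(-1/7938) + (70 - 7*√59)*(1/31865) = 19141/3969 + (14/6373 - 7*√59/31865) = 122041159/25294437 - 7*√59/31865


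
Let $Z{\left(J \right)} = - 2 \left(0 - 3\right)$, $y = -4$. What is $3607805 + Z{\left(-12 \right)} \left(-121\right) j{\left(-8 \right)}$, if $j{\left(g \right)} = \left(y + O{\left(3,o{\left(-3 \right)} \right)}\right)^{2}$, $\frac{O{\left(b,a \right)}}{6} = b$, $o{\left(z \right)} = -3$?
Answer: $3465509$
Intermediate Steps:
$O{\left(b,a \right)} = 6 b$
$Z{\left(J \right)} = 6$ ($Z{\left(J \right)} = \left(-2\right) \left(-3\right) = 6$)
$j{\left(g \right)} = 196$ ($j{\left(g \right)} = \left(-4 + 6 \cdot 3\right)^{2} = \left(-4 + 18\right)^{2} = 14^{2} = 196$)
$3607805 + Z{\left(-12 \right)} \left(-121\right) j{\left(-8 \right)} = 3607805 + 6 \left(-121\right) 196 = 3607805 - 142296 = 3465509$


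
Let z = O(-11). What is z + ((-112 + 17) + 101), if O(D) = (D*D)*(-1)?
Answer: -115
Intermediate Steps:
O(D) = -D**2 (O(D) = D**2*(-1) = -D**2)
z = -121 (z = -1*(-11)**2 = -1*121 = -121)
z + ((-112 + 17) + 101) = -121 + ((-112 + 17) + 101) = -121 + (-95 + 101) = -121 + 6 = -115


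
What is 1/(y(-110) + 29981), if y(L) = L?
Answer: 1/29871 ≈ 3.3477e-5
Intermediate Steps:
1/(y(-110) + 29981) = 1/(-110 + 29981) = 1/29871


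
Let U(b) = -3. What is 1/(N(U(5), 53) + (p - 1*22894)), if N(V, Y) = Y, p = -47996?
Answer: -1/70837 ≈ -1.4117e-5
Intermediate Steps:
1/(N(U(5), 53) + (p - 1*22894)) = 1/(53 + (-47996 - 1*22894)) = 1/(53 + (-47996 - 22894)) = 1/(53 - 70890) = 1/(-70837) = -1/70837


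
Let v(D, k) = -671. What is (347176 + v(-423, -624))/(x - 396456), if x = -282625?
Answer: -346505/679081 ≈ -0.51026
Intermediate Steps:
(347176 + v(-423, -624))/(x - 396456) = (347176 - 671)/(-282625 - 396456) = 346505/(-679081) = 346505*(-1/679081) = -346505/679081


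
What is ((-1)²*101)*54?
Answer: 5454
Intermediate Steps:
((-1)²*101)*54 = (1*101)*54 = 101*54 = 5454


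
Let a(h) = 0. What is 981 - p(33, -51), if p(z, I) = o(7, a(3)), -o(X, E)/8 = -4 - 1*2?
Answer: 933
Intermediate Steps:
o(X, E) = 48 (o(X, E) = -8*(-4 - 1*2) = -8*(-4 - 2) = -8*(-6) = 48)
p(z, I) = 48
981 - p(33, -51) = 981 - 1*48 = 981 - 48 = 933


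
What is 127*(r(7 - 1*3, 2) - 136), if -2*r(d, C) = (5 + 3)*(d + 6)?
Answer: -22352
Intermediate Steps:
r(d, C) = -24 - 4*d (r(d, C) = -(5 + 3)*(d + 6)/2 = -4*(6 + d) = -(48 + 8*d)/2 = -24 - 4*d)
127*(r(7 - 1*3, 2) - 136) = 127*((-24 - 4*(7 - 1*3)) - 136) = 127*((-24 - 4*(7 - 3)) - 136) = 127*((-24 - 4*4) - 136) = 127*((-24 - 16) - 136) = 127*(-40 - 136) = 127*(-176) = -22352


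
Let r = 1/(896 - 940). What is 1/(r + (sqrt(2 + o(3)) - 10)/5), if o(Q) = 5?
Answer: -97900/184473 - 9680*sqrt(7)/184473 ≈ -0.66953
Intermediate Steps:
r = -1/44 (r = 1/(-44) = -1/44 ≈ -0.022727)
1/(r + (sqrt(2 + o(3)) - 10)/5) = 1/(-1/44 + (sqrt(2 + 5) - 10)/5) = 1/(-1/44 + (sqrt(7) - 10)/5) = 1/(-1/44 + (-10 + sqrt(7))/5) = 1/(-1/44 + (-2 + sqrt(7)/5)) = 1/(-89/44 + sqrt(7)/5)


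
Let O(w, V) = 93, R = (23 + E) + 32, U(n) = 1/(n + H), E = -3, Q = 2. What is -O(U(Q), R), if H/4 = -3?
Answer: -93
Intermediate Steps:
H = -12 (H = 4*(-3) = -12)
U(n) = 1/(-12 + n) (U(n) = 1/(n - 12) = 1/(-12 + n))
R = 52 (R = (23 - 3) + 32 = 20 + 32 = 52)
-O(U(Q), R) = -1*93 = -93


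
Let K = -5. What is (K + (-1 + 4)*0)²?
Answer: 25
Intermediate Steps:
(K + (-1 + 4)*0)² = (-5 + (-1 + 4)*0)² = (-5 + 3*0)² = (-5 + 0)² = (-5)² = 25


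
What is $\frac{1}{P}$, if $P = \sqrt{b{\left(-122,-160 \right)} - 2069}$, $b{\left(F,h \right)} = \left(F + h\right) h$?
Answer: $\frac{\sqrt{43051}}{43051} \approx 0.0048196$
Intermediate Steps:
$b{\left(F,h \right)} = h \left(F + h\right)$
$P = \sqrt{43051}$ ($P = \sqrt{- 160 \left(-122 - 160\right) - 2069} = \sqrt{\left(-160\right) \left(-282\right) - 2069} = \sqrt{45120 - 2069} = \sqrt{43051} \approx 207.49$)
$\frac{1}{P} = \frac{1}{\sqrt{43051}} = \frac{\sqrt{43051}}{43051}$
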